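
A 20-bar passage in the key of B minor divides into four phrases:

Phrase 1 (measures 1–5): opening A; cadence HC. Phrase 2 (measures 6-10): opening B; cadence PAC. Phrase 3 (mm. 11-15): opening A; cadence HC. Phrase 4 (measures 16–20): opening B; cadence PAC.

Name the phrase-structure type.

repeated period

The cadence pattern HC–PAC–HC–PAC is weak–strong twice, and phrases 3–4 restate phrases 1–2: a period heard twice, not a double period (which would end weakly at phrase 2).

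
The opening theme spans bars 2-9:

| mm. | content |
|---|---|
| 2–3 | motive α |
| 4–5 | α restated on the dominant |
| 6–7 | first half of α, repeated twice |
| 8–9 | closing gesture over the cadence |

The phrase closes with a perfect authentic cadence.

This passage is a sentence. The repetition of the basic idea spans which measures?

measures 4–5

The presentation of a sentence is the basic idea (measures 2–3) plus its repetition (bars 4–5); the repetition of the basic idea is therefore mm. 4–5.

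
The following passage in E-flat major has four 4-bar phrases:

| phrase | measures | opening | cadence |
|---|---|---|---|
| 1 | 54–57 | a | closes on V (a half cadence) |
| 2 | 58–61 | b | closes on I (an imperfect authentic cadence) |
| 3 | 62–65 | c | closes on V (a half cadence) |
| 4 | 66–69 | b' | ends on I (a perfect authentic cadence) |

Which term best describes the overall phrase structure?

Four phrases in two halves: the first half (bars 54–61) ends with an imperfect authentic cadence, the second (bars 62–69) with a perfect authentic cadence — a large antecedent–consequent pair, i.e. a double period.
Phrase 3 begins with different material from phrase 1, making it contrasting.

contrasting double period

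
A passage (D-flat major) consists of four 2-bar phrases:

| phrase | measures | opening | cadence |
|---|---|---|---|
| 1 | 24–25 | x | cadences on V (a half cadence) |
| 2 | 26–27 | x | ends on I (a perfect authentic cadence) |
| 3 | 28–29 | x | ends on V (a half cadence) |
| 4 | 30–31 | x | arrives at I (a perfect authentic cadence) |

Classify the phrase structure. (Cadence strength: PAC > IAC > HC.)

repeated period

The cadence pattern HC–PAC–HC–PAC is weak–strong twice, and phrases 3–4 restate phrases 1–2: a period heard twice, not a double period (which would end weakly at phrase 2).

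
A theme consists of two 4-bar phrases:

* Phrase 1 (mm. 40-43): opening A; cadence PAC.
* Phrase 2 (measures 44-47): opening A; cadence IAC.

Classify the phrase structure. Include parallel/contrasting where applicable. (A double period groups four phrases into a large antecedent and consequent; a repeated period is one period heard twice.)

The second phrase closes with an imperfect authentic cadence, which is not stronger than the first phrase's perfect authentic cadence; without a weak→strong cadential pair there is no antecedent–consequent relationship, so this is a phrase group rather than a period.

phrase group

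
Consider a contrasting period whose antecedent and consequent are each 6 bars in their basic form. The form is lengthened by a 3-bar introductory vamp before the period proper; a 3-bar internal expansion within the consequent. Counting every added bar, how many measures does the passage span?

18 measures

Basic contrasting period: 6 + 6 = 12 bars.
12 (basic form) + 3 (introduction) + 3 (internal expansion) = 18.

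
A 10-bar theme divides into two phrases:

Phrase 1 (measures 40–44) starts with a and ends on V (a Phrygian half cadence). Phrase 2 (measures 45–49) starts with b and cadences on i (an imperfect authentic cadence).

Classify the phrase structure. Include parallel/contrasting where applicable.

contrasting period

Phrase 1 ends with a Phrygian half cadence (weaker) and phrase 2 with an imperfect authentic cadence (stronger): antecedent + consequent = a period.
The two phrases open with different material (a / b), so the period is contrasting.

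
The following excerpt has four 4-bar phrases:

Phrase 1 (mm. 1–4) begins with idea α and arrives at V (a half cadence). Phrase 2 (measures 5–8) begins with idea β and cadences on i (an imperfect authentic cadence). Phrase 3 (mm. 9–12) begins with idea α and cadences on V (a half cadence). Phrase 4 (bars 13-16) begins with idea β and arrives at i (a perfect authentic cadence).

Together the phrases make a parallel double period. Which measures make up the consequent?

measures 9–16

In a double period the first pair of phrases (ending imperfect authentic cadence) is the large antecedent and the second pair (ending perfect authentic cadence) is the large consequent; the consequent is measures 9–16.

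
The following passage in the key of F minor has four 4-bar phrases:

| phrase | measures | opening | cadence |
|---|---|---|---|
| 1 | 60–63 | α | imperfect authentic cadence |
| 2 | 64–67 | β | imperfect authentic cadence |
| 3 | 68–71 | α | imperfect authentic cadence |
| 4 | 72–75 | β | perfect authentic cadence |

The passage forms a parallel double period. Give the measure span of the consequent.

In a double period the four phrases pair into a large antecedent (phrases 1–2, ending imperfect authentic cadence) and a large consequent (phrases 3–4, ending perfect authentic cadence). The consequent spans mm. 68-75.

measures 68–75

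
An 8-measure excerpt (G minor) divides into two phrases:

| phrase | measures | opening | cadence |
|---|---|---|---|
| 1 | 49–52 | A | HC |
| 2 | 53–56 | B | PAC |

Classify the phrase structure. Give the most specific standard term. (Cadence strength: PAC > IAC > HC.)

Phrase 1 ends with a half cadence (weaker) and phrase 2 with a perfect authentic cadence (stronger): antecedent + consequent = a period.
The two phrases open with different material (A / B), so the period is contrasting.

contrasting period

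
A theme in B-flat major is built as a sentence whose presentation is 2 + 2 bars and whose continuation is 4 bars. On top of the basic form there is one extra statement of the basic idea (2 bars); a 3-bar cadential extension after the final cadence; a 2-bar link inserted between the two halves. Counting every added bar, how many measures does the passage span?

15 measures

Basic sentence: 2 + 2 + 4 = 8 bars.
8 (basic form) + 2 (extra statement) + 3 (cadential extension) + 2 (link) = 15.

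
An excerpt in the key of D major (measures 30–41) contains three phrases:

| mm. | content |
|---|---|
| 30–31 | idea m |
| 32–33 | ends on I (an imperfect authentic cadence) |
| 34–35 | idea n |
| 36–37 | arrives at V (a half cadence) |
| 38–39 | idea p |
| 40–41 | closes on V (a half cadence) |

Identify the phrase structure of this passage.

The final phrase closes with a half cadence, which is not stronger than the preceding half cadence; the 3 phrases lack an overall antecedent–consequent design and so form a phrase group.

phrase group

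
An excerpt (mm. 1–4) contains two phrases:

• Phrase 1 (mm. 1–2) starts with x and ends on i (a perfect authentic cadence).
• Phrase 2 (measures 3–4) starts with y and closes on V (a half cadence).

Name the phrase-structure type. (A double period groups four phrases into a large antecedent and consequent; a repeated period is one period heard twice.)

The second phrase closes with a half cadence, which is not stronger than the first phrase's perfect authentic cadence; without a weak→strong cadential pair there is no antecedent–consequent relationship, so this is a phrase group rather than a period.

phrase group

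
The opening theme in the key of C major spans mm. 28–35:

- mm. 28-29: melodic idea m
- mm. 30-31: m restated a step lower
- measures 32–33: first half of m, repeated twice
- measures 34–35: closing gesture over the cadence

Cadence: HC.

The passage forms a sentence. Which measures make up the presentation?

The presentation of a sentence is the basic idea (bars 28–29) plus its repetition (mm. 30-31); the presentation is therefore mm. 28–31.

measures 28–31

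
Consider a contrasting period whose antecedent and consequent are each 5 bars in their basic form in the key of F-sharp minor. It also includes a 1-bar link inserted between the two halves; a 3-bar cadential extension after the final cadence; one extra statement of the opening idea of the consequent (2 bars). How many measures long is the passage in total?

16 measures

Basic contrasting period: 5 + 5 = 10 bars.
10 (basic form) + 1 (link) + 3 (cadential extension) + 2 (extra statement) = 16.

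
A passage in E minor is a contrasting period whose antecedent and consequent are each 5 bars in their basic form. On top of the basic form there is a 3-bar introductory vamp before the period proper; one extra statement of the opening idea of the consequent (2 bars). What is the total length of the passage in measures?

15 measures

Basic contrasting period: 5 + 5 = 10 bars.
10 (basic form) + 3 (introduction) + 2 (extra statement) = 15.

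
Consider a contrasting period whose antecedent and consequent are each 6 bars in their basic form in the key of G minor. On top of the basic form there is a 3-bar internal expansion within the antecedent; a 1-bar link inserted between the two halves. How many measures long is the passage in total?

16 measures

Basic contrasting period: 6 + 6 = 12 bars.
12 (basic form) + 3 (internal expansion) + 1 (link) = 16.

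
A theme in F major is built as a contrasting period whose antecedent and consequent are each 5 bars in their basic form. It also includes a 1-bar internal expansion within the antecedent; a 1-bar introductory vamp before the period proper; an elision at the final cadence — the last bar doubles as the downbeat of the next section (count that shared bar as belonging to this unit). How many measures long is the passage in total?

Basic contrasting period: 5 + 5 = 10 bars.
10 (basic form) + 1 (internal expansion) + 1 (introduction) = 12.
The elision shares a bar with the next section but does not change this unit's count.

12 measures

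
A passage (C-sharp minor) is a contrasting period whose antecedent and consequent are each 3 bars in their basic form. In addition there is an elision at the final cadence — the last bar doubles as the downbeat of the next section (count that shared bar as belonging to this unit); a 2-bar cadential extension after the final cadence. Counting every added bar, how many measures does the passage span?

8 measures

Basic contrasting period: 3 + 3 = 6 bars.
6 (basic form) + 2 (cadential extension) = 8.
The elision shares a bar with the next section but does not change this unit's count.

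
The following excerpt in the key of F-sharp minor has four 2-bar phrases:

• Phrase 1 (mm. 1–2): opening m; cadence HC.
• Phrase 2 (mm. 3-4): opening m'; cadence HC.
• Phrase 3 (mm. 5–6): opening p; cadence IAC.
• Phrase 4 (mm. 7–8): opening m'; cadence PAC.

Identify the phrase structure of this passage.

contrasting double period

Four phrases in two halves: the first half (mm. 1–4) ends with a half cadence, the second (mm. 5-8) with a perfect authentic cadence — a large antecedent–consequent pair, i.e. a double period.
Phrase 3 begins with different material from phrase 1, making it contrasting.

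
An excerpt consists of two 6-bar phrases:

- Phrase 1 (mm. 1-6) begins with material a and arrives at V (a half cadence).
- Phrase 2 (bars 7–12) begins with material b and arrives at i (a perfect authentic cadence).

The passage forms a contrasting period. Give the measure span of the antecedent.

The antecedent is the phrase ending with the weaker cadence (half cadence, phrase 1) and the consequent the one ending more conclusively (perfect authentic cadence, phrase 2); the antecedent is bars 1-6.

measures 1–6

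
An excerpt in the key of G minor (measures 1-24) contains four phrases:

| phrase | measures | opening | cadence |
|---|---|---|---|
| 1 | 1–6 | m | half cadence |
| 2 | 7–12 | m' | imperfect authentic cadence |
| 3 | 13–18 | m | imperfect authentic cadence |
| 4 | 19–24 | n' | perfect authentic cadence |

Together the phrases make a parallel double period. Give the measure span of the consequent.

In a double period the first pair of phrases (ending imperfect authentic cadence) is the large antecedent and the second pair (ending perfect authentic cadence) is the large consequent; the consequent is measures 13–24.

measures 13–24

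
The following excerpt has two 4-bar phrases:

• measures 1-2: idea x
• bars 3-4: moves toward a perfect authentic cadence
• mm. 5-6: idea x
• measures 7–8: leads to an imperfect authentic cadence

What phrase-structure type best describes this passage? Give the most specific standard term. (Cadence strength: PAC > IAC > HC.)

phrase group

The second phrase closes with an imperfect authentic cadence, which is not stronger than the first phrase's perfect authentic cadence; without a weak→strong cadential pair there is no antecedent–consequent relationship, so this is a phrase group rather than a period.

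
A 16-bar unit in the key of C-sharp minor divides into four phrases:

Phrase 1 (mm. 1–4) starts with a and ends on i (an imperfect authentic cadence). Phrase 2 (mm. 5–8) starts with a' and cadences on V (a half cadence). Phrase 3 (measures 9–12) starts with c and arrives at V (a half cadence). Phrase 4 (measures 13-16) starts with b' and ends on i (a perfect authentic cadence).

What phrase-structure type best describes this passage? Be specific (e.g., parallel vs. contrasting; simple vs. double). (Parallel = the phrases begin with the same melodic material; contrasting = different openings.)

Four phrases in two halves: the first half (mm. 1–8) ends with a half cadence, the second (bars 9–16) with a perfect authentic cadence — a large antecedent–consequent pair, i.e. a double period.
Phrase 3 begins with different material from phrase 1, making it contrasting.

contrasting double period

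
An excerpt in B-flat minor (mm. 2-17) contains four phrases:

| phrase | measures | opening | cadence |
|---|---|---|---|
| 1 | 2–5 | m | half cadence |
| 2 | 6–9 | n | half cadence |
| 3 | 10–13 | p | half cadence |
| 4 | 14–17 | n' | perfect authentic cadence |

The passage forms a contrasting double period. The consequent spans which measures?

In a double period the four phrases pair into a large antecedent (phrases 1–2, ending half cadence) and a large consequent (phrases 3–4, ending perfect authentic cadence). The consequent spans bars 10–17.

measures 10–17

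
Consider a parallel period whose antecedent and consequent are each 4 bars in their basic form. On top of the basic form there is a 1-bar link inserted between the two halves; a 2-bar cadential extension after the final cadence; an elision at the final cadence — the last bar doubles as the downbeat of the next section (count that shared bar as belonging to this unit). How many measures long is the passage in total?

Basic parallel period: 4 + 4 = 8 bars.
8 (basic form) + 1 (link) + 2 (cadential extension) = 11.
The elision shares a bar with the next section but does not change this unit's count.

11 measures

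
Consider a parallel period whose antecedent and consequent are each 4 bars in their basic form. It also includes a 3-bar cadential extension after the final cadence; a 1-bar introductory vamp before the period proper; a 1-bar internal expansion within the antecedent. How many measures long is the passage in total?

Basic parallel period: 4 + 4 = 8 bars.
8 (basic form) + 3 (cadential extension) + 1 (introduction) + 1 (internal expansion) = 13.

13 measures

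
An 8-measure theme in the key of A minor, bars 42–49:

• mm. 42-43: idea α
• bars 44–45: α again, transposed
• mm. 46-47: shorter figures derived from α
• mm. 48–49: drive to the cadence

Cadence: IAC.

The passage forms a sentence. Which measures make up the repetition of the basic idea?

measures 44–45

The presentation of a sentence is the basic idea (mm. 42–43) plus its repetition (bars 44-45); the repetition of the basic idea is therefore mm. 44-45.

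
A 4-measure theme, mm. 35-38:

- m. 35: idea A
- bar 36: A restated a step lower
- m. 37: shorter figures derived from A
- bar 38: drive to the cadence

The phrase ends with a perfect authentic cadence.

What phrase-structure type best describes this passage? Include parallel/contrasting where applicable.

sentence

Basic idea (measure 35) + its repetition (m. 36) form the presentation; fragmentation and cadence (mm. 37-38) form the continuation — the 4-bar whole is a sentence.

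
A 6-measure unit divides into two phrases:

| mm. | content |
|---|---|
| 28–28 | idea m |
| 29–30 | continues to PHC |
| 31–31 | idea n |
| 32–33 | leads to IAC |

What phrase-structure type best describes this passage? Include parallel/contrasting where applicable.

contrasting period

Phrase 1 ends with a Phrygian half cadence (weaker) and phrase 2 with an imperfect authentic cadence (stronger): antecedent + consequent = a period.
The two phrases open with different material (m / n), so the period is contrasting.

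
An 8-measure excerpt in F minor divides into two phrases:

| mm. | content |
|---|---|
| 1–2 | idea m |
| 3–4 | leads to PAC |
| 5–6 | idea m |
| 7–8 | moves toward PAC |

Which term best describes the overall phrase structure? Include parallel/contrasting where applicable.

repeated phrase

Both phrases have the same opening (m) and the same cadence (perfect authentic cadence): the second is a restatement, not a consequent, so this is a repeated phrase rather than a period.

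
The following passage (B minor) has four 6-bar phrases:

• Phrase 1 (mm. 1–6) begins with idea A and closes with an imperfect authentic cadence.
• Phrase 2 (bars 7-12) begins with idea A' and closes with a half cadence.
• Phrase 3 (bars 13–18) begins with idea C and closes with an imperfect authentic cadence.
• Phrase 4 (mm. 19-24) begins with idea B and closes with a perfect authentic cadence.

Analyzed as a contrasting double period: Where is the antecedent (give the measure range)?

measures 1–12

In a double period the four phrases pair into a large antecedent (phrases 1–2, ending half cadence) and a large consequent (phrases 3–4, ending perfect authentic cadence). The antecedent spans mm. 1-12.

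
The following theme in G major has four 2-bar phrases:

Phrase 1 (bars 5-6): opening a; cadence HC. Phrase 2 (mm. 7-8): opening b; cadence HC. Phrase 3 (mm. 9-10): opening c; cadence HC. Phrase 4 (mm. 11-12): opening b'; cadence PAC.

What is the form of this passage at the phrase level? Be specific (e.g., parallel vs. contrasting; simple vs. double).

contrasting double period

Four phrases in two halves: the first half (mm. 5–8) ends with a half cadence, the second (bars 9–12) with a perfect authentic cadence — a large antecedent–consequent pair, i.e. a double period.
Phrase 3 begins with different material from phrase 1, making it contrasting.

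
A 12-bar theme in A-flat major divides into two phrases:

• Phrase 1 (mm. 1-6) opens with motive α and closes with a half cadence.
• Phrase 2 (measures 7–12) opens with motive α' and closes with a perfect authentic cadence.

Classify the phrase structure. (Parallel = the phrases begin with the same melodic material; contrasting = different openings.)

Phrase 1 ends with a half cadence (weaker) and phrase 2 with a perfect authentic cadence (stronger): antecedent + consequent = a period.
The two phrases open with the same material (α / α'), so the period is parallel.

parallel period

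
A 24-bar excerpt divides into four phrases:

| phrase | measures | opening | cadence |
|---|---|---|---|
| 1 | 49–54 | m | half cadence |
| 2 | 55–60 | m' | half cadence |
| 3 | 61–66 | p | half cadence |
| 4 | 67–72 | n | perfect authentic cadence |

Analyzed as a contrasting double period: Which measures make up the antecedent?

measures 49–60

In a double period the four phrases pair into a large antecedent (phrases 1–2, ending half cadence) and a large consequent (phrases 3–4, ending perfect authentic cadence). The antecedent spans mm. 49–60.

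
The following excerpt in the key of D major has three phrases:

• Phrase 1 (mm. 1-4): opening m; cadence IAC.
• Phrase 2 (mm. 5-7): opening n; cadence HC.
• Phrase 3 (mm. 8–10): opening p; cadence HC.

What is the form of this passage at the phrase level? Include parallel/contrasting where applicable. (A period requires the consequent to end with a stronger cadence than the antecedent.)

The final phrase closes with a half cadence, which is not stronger than the preceding half cadence; the 3 phrases lack an overall antecedent–consequent design and so form a phrase group.

phrase group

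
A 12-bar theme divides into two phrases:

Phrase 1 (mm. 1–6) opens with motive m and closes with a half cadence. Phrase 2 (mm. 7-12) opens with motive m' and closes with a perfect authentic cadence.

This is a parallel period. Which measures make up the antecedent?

The phrase ending with the weaker cadence (half cadence) is the antecedent; the one ending more conclusively (perfect authentic cadence) is the consequent. The antecedent is measures 1–6.

measures 1–6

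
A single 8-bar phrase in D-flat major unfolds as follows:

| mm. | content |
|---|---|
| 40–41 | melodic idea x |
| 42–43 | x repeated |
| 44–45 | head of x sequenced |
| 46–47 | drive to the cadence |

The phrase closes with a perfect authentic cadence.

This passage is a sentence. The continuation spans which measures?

After the presentation (mm. 40–43), the continuation covers the fragmentation through the cadence: measures 44-47.

measures 44–47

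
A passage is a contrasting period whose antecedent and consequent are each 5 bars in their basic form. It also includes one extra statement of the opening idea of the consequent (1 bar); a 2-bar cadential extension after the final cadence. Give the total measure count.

Basic contrasting period: 5 + 5 = 10 bars.
10 (basic form) + 1 (extra statement) + 2 (cadential extension) = 13.

13 measures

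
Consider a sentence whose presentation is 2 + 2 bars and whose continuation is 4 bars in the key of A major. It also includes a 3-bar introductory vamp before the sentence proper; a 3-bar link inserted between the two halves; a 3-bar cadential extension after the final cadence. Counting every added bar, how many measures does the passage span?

Basic sentence: 2 + 2 + 4 = 8 bars.
8 (basic form) + 3 (introduction) + 3 (link) + 3 (cadential extension) = 17.

17 measures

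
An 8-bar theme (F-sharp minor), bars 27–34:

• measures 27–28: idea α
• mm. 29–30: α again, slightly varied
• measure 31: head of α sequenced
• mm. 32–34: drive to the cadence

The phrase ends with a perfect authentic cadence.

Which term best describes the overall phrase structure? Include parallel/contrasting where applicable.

Basic idea (mm. 27–28) + its repetition (mm. 29-30) form the presentation; fragmentation and cadence (measures 31–34) form the continuation — the 8-bar whole is a sentence.

sentence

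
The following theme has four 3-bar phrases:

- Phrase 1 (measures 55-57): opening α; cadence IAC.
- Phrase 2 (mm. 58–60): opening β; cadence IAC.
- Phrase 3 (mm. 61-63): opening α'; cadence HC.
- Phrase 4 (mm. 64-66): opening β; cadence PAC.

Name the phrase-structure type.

parallel double period

Four phrases in two halves: the first half (measures 55–60) ends with an imperfect authentic cadence, the second (measures 61–66) with a perfect authentic cadence — a large antecedent–consequent pair, i.e. a double period.
Phrase 3 begins with the same material as phrase 1, making it parallel.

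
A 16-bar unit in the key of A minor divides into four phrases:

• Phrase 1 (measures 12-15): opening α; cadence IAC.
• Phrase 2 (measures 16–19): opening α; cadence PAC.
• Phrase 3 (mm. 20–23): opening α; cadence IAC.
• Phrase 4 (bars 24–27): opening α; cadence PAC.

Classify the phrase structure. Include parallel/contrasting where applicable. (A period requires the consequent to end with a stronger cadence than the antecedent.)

repeated period

The cadence pattern IAC–PAC–IAC–PAC is weak–strong twice, and phrases 3–4 restate phrases 1–2: a period heard twice, not a double period (which would end weakly at phrase 2).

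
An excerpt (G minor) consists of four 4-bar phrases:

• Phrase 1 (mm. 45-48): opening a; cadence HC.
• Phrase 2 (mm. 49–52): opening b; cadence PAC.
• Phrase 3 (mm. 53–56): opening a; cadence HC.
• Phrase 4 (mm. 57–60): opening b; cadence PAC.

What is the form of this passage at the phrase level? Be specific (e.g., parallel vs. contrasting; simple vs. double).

The cadence pattern HC–PAC–HC–PAC is weak–strong twice, and phrases 3–4 restate phrases 1–2: a period heard twice, not a double period (which would end weakly at phrase 2).

repeated period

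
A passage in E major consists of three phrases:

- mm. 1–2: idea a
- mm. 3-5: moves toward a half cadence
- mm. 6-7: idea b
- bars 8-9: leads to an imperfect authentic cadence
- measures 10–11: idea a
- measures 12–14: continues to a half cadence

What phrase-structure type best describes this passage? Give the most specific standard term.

The final phrase closes with a half cadence, which is not stronger than the preceding imperfect authentic cadence; the 3 phrases lack an overall antecedent–consequent design and so form a phrase group.

phrase group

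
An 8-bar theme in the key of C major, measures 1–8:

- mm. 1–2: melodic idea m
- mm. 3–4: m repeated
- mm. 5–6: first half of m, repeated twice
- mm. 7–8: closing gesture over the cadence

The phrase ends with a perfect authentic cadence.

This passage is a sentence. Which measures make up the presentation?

The presentation of a sentence is the basic idea (measures 1-2) plus its repetition (mm. 3–4); the presentation is therefore mm. 1–4.

measures 1–4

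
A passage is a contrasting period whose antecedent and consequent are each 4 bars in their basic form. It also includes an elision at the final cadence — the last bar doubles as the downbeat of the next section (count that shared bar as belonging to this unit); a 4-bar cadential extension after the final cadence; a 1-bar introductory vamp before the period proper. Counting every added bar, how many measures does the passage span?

13 measures

Basic contrasting period: 4 + 4 = 8 bars.
8 (basic form) + 4 (cadential extension) + 1 (introduction) = 13.
The elision shares a bar with the next section but does not change this unit's count.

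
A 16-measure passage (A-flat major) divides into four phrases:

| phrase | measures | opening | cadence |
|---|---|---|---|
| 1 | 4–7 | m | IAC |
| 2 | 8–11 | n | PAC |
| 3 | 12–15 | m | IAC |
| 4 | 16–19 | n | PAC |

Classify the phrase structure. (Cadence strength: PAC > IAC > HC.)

repeated period

The cadence pattern IAC–PAC–IAC–PAC is weak–strong twice, and phrases 3–4 restate phrases 1–2: a period heard twice, not a double period (which would end weakly at phrase 2).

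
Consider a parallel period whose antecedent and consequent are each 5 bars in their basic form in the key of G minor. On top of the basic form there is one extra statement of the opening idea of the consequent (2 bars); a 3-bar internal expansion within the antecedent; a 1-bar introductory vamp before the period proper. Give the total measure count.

16 measures

Basic parallel period: 5 + 5 = 10 bars.
10 (basic form) + 2 (extra statement) + 3 (internal expansion) + 1 (introduction) = 16.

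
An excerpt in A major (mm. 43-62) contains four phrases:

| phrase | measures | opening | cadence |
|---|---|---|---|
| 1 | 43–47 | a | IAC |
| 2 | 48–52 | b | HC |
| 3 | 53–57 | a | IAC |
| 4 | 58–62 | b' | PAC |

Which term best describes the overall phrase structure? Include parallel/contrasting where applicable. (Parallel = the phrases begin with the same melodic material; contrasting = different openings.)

parallel double period

Four phrases in two halves: the first half (mm. 43–52) ends with a half cadence, the second (mm. 53–62) with a perfect authentic cadence — a large antecedent–consequent pair, i.e. a double period.
Phrase 3 begins with the same material as phrase 1, making it parallel.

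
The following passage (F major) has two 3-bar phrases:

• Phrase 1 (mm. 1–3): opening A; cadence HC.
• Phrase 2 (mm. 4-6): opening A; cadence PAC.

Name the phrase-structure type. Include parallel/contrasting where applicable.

Phrase 1 ends with a half cadence (weaker) and phrase 2 with a perfect authentic cadence (stronger): antecedent + consequent = a period.
The two phrases open with the same material (A / A), so the period is parallel.

parallel period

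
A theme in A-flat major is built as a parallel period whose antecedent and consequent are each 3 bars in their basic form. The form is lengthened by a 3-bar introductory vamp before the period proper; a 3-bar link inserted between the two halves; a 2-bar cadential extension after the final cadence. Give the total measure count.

14 measures

Basic parallel period: 3 + 3 = 6 bars.
6 (basic form) + 3 (introduction) + 3 (link) + 2 (cadential extension) = 14.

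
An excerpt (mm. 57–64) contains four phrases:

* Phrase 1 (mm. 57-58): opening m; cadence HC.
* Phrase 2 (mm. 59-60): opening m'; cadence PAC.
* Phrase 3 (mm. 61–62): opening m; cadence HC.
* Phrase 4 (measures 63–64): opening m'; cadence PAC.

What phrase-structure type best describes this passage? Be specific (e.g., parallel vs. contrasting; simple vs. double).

The cadence pattern HC–PAC–HC–PAC is weak–strong twice, and phrases 3–4 restate phrases 1–2: a period heard twice, not a double period (which would end weakly at phrase 2).

repeated period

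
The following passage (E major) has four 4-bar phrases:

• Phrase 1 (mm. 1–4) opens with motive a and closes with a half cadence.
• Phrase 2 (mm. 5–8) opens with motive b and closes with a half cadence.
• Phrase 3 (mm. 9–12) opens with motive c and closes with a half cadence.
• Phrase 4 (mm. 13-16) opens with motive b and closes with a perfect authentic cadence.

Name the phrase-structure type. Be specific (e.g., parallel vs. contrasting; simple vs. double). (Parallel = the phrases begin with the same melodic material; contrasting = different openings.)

contrasting double period

Four phrases in two halves: the first half (measures 1-8) ends with a half cadence, the second (mm. 9–16) with a perfect authentic cadence — a large antecedent–consequent pair, i.e. a double period.
Phrase 3 begins with different material from phrase 1, making it contrasting.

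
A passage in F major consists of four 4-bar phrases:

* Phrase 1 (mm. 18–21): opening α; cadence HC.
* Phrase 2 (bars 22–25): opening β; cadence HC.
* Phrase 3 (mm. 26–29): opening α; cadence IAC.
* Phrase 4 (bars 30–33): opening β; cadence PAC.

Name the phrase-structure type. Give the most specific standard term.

parallel double period

Four phrases in two halves: the first half (mm. 18-25) ends with a half cadence, the second (measures 26-33) with a perfect authentic cadence — a large antecedent–consequent pair, i.e. a double period.
Phrase 3 begins with the same material as phrase 1, making it parallel.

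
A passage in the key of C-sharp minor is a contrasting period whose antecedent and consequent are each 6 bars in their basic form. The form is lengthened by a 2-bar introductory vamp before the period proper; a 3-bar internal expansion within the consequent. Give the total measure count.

17 measures

Basic contrasting period: 6 + 6 = 12 bars.
12 (basic form) + 2 (introduction) + 3 (internal expansion) = 17.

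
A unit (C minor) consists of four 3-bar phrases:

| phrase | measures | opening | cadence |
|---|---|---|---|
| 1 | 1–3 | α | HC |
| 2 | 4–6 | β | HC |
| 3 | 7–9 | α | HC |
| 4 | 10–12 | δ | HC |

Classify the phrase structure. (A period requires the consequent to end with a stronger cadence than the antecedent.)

Phrase 4 ends with a half cadence, no stronger than phrase 2's half cadence, so the four phrases do not form a double period; nor do phrases 3–4 duplicate 1–2, so it is not a repeated period. With no phrase reaching a conclusive cadence, the passage is a phrase group.

phrase group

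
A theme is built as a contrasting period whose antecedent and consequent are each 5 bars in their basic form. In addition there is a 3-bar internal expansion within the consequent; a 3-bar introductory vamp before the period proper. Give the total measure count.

16 measures

Basic contrasting period: 5 + 5 = 10 bars.
10 (basic form) + 3 (internal expansion) + 3 (introduction) = 16.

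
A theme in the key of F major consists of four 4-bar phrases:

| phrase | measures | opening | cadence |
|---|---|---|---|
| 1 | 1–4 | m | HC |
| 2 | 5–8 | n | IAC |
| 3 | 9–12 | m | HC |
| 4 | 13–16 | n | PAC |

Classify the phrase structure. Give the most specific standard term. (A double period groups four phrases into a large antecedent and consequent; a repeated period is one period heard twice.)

Four phrases in two halves: the first half (mm. 1-8) ends with an imperfect authentic cadence, the second (bars 9–16) with a perfect authentic cadence — a large antecedent–consequent pair, i.e. a double period.
Phrase 3 begins with the same material as phrase 1, making it parallel.

parallel double period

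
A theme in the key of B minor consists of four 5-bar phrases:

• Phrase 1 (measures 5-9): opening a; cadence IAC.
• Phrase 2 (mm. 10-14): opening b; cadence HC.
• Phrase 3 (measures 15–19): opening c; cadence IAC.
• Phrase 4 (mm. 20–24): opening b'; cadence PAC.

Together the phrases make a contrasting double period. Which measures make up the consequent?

In a double period the first pair of phrases (ending half cadence) is the large antecedent and the second pair (ending perfect authentic cadence) is the large consequent; the consequent is measures 15–24.

measures 15–24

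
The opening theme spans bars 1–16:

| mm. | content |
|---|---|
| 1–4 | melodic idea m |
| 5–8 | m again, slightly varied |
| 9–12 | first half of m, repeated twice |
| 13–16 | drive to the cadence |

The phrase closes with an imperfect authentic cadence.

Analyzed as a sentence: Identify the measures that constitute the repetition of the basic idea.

measures 5–8

The presentation of a sentence is the basic idea (measures 1–4) plus its repetition (mm. 5–8); the repetition of the basic idea is therefore bars 5–8.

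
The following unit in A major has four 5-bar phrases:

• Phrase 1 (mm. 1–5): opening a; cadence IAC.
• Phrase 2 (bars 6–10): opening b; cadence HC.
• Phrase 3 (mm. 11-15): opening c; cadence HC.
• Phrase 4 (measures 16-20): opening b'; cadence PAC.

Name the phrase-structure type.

Four phrases in two halves: the first half (mm. 1-10) ends with a half cadence, the second (bars 11-20) with a perfect authentic cadence — a large antecedent–consequent pair, i.e. a double period.
Phrase 3 begins with different material from phrase 1, making it contrasting.

contrasting double period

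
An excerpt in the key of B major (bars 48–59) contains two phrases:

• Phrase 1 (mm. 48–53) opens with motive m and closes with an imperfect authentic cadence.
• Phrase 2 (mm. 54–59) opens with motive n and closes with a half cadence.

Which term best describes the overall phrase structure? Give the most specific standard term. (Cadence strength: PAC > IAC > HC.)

The second phrase closes with a half cadence, which is not stronger than the first phrase's imperfect authentic cadence; without a weak→strong cadential pair there is no antecedent–consequent relationship, so this is a phrase group rather than a period.

phrase group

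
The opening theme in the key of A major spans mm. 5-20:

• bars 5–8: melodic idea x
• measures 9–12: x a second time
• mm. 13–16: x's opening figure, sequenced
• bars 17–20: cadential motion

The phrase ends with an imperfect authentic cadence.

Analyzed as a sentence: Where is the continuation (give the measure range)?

measures 13–20

After the presentation (bars 5-12), the continuation covers the fragmentation through the cadence: mm. 13–20.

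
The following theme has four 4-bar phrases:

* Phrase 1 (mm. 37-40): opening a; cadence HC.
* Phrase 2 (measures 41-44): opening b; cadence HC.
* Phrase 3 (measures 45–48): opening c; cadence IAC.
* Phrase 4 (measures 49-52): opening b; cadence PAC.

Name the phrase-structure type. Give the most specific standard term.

contrasting double period

Four phrases in two halves: the first half (mm. 37–44) ends with a half cadence, the second (mm. 45-52) with a perfect authentic cadence — a large antecedent–consequent pair, i.e. a double period.
Phrase 3 begins with different material from phrase 1, making it contrasting.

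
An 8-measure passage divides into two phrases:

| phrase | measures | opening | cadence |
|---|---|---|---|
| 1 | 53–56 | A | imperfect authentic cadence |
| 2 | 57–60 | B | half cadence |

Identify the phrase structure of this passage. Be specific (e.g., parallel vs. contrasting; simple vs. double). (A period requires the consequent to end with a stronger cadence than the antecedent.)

The second phrase closes with a half cadence, which is not stronger than the first phrase's imperfect authentic cadence; without a weak→strong cadential pair there is no antecedent–consequent relationship, so this is a phrase group rather than a period.

phrase group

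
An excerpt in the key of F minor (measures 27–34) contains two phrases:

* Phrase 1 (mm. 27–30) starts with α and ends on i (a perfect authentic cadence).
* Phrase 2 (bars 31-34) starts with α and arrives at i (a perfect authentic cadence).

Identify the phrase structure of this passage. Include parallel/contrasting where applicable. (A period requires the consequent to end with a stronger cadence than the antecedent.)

repeated phrase

Both phrases have the same opening (α) and the same cadence (perfect authentic cadence): the second is a restatement, not a consequent, so this is a repeated phrase rather than a period.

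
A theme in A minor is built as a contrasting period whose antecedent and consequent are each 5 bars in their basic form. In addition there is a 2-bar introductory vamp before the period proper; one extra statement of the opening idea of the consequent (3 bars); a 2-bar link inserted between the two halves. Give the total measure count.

Basic contrasting period: 5 + 5 = 10 bars.
10 (basic form) + 2 (introduction) + 3 (extra statement) + 2 (link) = 17.

17 measures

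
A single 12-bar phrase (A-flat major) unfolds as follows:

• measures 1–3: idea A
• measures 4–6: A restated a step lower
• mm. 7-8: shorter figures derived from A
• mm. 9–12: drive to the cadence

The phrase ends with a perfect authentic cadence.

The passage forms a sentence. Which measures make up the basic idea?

The presentation of a sentence is the basic idea (mm. 1–3) plus its repetition (mm. 4-6); the basic idea is therefore mm. 1-3.

measures 1–3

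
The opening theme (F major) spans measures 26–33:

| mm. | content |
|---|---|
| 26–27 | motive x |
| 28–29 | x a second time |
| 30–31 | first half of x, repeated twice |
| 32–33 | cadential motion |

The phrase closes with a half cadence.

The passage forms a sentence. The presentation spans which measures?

measures 26–29

The presentation of a sentence is the basic idea (mm. 26–27) plus its repetition (bars 28-29); the presentation is therefore mm. 26-29.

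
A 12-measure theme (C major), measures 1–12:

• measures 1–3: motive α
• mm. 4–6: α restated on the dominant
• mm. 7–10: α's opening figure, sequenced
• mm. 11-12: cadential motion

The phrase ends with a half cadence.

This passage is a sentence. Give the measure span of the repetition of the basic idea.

The presentation of a sentence is the basic idea (bars 1-3) plus its repetition (measures 4-6); the repetition of the basic idea is therefore mm. 4–6.

measures 4–6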